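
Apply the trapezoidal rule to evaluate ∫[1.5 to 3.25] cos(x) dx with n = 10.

f(x) = cos(x)
a = 1.5, b = 3.25, n = 10
h = (b - a)/n = 0.175000

Trapezoidal rule: (h/2)[f(x₀) + 2f(x₁) + 2f(x₂) + ... + f(xₙ)]

x_0 = 1.5000, f(x_0) = 0.070737, coefficient = 1
x_1 = 1.6750, f(x_1) = -0.104015, coefficient = 2
x_2 = 1.8500, f(x_2) = -0.275590, coefficient = 2
x_3 = 2.0250, f(x_3) = -0.438747, coefficient = 2
x_4 = 2.2000, f(x_4) = -0.588501, coefficient = 2
x_5 = 2.3750, f(x_5) = -0.720278, coefficient = 2
x_6 = 2.5500, f(x_6) = -0.830054, coefficient = 2
x_7 = 2.7250, f(x_7) = -0.914473, coefficient = 2
x_8 = 2.9000, f(x_8) = -0.970958, coefficient = 2
x_9 = 3.0750, f(x_9) = -0.997784, coefficient = 2
x_10 = 3.2500, f(x_10) = -0.994130, coefficient = 1

I ≈ (0.175000/2) × -12.604193 = -1.102867
Exact value: -1.105690
Error: 0.002823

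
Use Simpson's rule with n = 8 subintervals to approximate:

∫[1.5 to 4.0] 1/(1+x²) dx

f(x) = 1/(1+x²)
a = 1.5, b = 4.0, n = 8
h = (b - a)/n = 0.312500

Simpson's rule: (h/3)[f(x₀) + 4f(x₁) + 2f(x₂) + ... + f(xₙ)]

x_0 = 1.5000, f(x_0) = 0.307692, coefficient = 1
x_1 = 1.8125, f(x_1) = 0.233364, coefficient = 4
x_2 = 2.1250, f(x_2) = 0.181303, coefficient = 2
x_3 = 2.4375, f(x_3) = 0.144063, coefficient = 4
x_4 = 2.7500, f(x_4) = 0.116788, coefficient = 2
x_5 = 3.0625, f(x_5) = 0.096349, coefficient = 4
x_6 = 3.3750, f(x_6) = 0.080706, coefficient = 2
x_7 = 3.6875, f(x_7) = 0.068504, coefficient = 4
x_8 = 4.0000, f(x_8) = 0.058824, coefficient = 1

I ≈ (0.312500/3) × 3.293232 = 0.343045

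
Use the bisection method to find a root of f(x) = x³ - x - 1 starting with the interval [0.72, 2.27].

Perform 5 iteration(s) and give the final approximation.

f(x) = x³ - x - 1
Initial interval: [0.72, 2.27]

Iteration 1:
  c_1 = (0.720000 + 2.270000)/2 = 1.495000
  f(c_1) = f(1.495000) = 0.846362
  f(a) × f(c) < 0, new interval: [0.720000, 1.495000]
Iteration 2:
  c_2 = (0.720000 + 1.495000)/2 = 1.107500
  f(c_2) = f(1.107500) = -0.749089
  f(a) × f(c) ≥ 0, new interval: [1.107500, 1.495000]
Iteration 3:
  c_3 = (1.107500 + 1.495000)/2 = 1.301250
  f(c_3) = f(1.301250) = -0.097906
  f(a) × f(c) ≥ 0, new interval: [1.301250, 1.495000]
Iteration 4:
  c_4 = (1.301250 + 1.495000)/2 = 1.398125
  f(c_4) = f(1.398125) = 0.334865
  f(a) × f(c) < 0, new interval: [1.301250, 1.398125]
Iteration 5:
  c_5 = (1.301250 + 1.398125)/2 = 1.349687
  f(c_5) = f(1.349687) = 0.108979
  f(a) × f(c) < 0, new interval: [1.301250, 1.349687]

After 5 iteration(s), the approximation is c_5 = 1.349687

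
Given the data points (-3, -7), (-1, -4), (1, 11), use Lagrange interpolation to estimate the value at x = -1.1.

Lagrange interpolation formula:
P(x) = Σ yᵢ × Lᵢ(x)
where Lᵢ(x) = Π_{j≠i} (x - xⱼ)/(xᵢ - xⱼ)

L_0(-1.1) = (-1.1 - (-1))/(-3 - (-1)) × (-1.1 - 1)/(-3 - 1) = 0.026250
L_1(-1.1) = (-1.1 - (-3))/(-1 - (-3)) × (-1.1 - 1)/(-1 - 1) = 0.997500
L_2(-1.1) = (-1.1 - (-3))/(1 - (-3)) × (-1.1 - (-1))/(1 - (-1)) = -0.023750

P(-1.1) = (-7)×L_0(-1.1) + (-4)×L_1(-1.1) + 11×L_2(-1.1)
P(-1.1) = -4.435000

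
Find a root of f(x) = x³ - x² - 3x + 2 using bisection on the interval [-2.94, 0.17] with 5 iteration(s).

f(x) = x³ - x² - 3x + 2
Initial interval: [-2.94, 0.17]

Iteration 1:
  c_1 = (-2.940000 + 0.170000)/2 = -1.385000
  f(c_1) = f(-1.385000) = 1.580033
  f(a) × f(c) < 0, new interval: [-2.940000, -1.385000]
Iteration 2:
  c_2 = (-2.940000 + (-1.385000))/2 = -2.162500
  f(c_2) = f(-2.162500) = -6.301635
  f(a) × f(c) ≥ 0, new interval: [-2.162500, -1.385000]
Iteration 3:
  c_3 = (-2.162500 + (-1.385000))/2 = -1.773750
  f(c_3) = f(-1.773750) = -1.405492
  f(a) × f(c) ≥ 0, new interval: [-1.773750, -1.385000]
Iteration 4:
  c_4 = (-1.773750 + (-1.385000))/2 = -1.579375
  f(c_4) = f(-1.579375) = 0.304067
  f(a) × f(c) < 0, new interval: [-1.773750, -1.579375]
Iteration 5:
  c_5 = (-1.773750 + (-1.579375))/2 = -1.676563
  f(c_5) = f(-1.676563) = -0.493760
  f(a) × f(c) ≥ 0, new interval: [-1.676563, -1.579375]

After 5 iteration(s), the approximation is c_5 = -1.676563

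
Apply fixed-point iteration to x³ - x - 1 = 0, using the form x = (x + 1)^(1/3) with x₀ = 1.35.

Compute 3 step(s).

Equation: x³ - x - 1 = 0
Fixed-point form: x = (x + 1)^(1/3)
x₀ = 1.35

x_1 = g(1.350000) = 1.329503
x_2 = g(1.329503) = 1.325626
x_3 = g(1.325626) = 1.324890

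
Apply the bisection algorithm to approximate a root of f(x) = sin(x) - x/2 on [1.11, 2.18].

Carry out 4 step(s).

f(x) = sin(x) - x/2
Initial interval: [1.11, 2.18]

Iteration 1:
  c_1 = (1.110000 + 2.180000)/2 = 1.645000
  f(c_1) = f(1.645000) = 0.174748
  f(a) × f(c) ≥ 0, new interval: [1.645000, 2.180000]
Iteration 2:
  c_2 = (1.645000 + 2.180000)/2 = 1.912500
  f(c_2) = f(1.912500) = -0.014065
  f(a) × f(c) < 0, new interval: [1.645000, 1.912500]
Iteration 3:
  c_3 = (1.645000 + 1.912500)/2 = 1.778750
  f(c_3) = f(1.778750) = 0.089080
  f(a) × f(c) ≥ 0, new interval: [1.778750, 1.912500]
Iteration 4:
  c_4 = (1.778750 + 1.912500)/2 = 1.845625
  f(c_4) = f(1.845625) = 0.039659
  f(a) × f(c) ≥ 0, new interval: [1.845625, 1.912500]

After 4 iteration(s), the approximation is c_4 = 1.845625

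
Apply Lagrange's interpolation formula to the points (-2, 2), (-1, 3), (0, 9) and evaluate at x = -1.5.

Lagrange interpolation formula:
P(x) = Σ yᵢ × Lᵢ(x)
where Lᵢ(x) = Π_{j≠i} (x - xⱼ)/(xᵢ - xⱼ)

L_0(-1.5) = (-1.5 - (-1))/(-2 - (-1)) × (-1.5 - 0)/(-2 - 0) = 0.375000
L_1(-1.5) = (-1.5 - (-2))/(-1 - (-2)) × (-1.5 - 0)/(-1 - 0) = 0.750000
L_2(-1.5) = (-1.5 - (-2))/(0 - (-2)) × (-1.5 - (-1))/(0 - (-1)) = -0.125000

P(-1.5) = 2×L_0(-1.5) + 3×L_1(-1.5) + 9×L_2(-1.5)
P(-1.5) = 1.875000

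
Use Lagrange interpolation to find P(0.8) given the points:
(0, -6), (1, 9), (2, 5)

Lagrange interpolation formula:
P(x) = Σ yᵢ × Lᵢ(x)
where Lᵢ(x) = Π_{j≠i} (x - xⱼ)/(xᵢ - xⱼ)

L_0(0.8) = (0.8 - 1)/(0 - 1) × (0.8 - 2)/(0 - 2) = 0.120000
L_1(0.8) = (0.8 - 0)/(1 - 0) × (0.8 - 2)/(1 - 2) = 0.960000
L_2(0.8) = (0.8 - 0)/(2 - 0) × (0.8 - 1)/(2 - 1) = -0.080000

P(0.8) = (-6)×L_0(0.8) + 9×L_1(0.8) + 5×L_2(0.8)
P(0.8) = 7.520000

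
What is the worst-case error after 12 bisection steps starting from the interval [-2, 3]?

Bisection error bound: |error| ≤ (b-a)/2^n
|error| ≤ (3 - (-2))/2^12 = 5/2^12
|error| ≤ 0.0012207031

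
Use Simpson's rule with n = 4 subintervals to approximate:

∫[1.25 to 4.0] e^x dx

f(x) = e^x
a = 1.25, b = 4.0, n = 4
h = (b - a)/n = 0.687500

Simpson's rule: (h/3)[f(x₀) + 4f(x₁) + 2f(x₂) + ... + f(xₙ)]

x_0 = 1.2500, f(x_0) = 3.490343, coefficient = 1
x_1 = 1.9375, f(x_1) = 6.941376, coefficient = 4
x_2 = 2.6250, f(x_2) = 13.804574, coefficient = 2
x_3 = 3.3125, f(x_3) = 27.453674, coefficient = 4
x_4 = 4.0000, f(x_4) = 54.598150, coefficient = 1

I ≈ (0.687500/3) × 223.277840 = 51.167838
Exact value: 51.107807
Error: 0.060031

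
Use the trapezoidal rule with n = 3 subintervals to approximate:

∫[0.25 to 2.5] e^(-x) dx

f(x) = e^(-x)
a = 0.25, b = 2.5, n = 3
h = (b - a)/n = 0.750000

Trapezoidal rule: (h/2)[f(x₀) + 2f(x₁) + 2f(x₂) + ... + f(xₙ)]

x_0 = 0.2500, f(x_0) = 0.778801, coefficient = 1
x_1 = 1.0000, f(x_1) = 0.367879, coefficient = 2
x_2 = 1.7500, f(x_2) = 0.173774, coefficient = 2
x_3 = 2.5000, f(x_3) = 0.082085, coefficient = 1

I ≈ (0.750000/2) × 1.944193 = 0.729072
Exact value: 0.696716
Error: 0.032356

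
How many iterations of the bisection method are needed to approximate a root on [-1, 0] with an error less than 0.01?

We need (b-a)/2^n ≤ 0.01
(0 - (-1))/2^n ≤ 0.01
1/2^n ≤ 0.01
2^n ≥ 100
n ≥ log₂(100) = 6.64
n ≥ 7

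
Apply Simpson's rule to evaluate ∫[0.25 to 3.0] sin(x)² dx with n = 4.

f(x) = sin(x)²
a = 0.25, b = 3.0, n = 4
h = (b - a)/n = 0.687500

Simpson's rule: (h/3)[f(x₀) + 4f(x₁) + 2f(x₂) + ... + f(xₙ)]

x_0 = 0.2500, f(x_0) = 0.061209, coefficient = 1
x_1 = 0.9375, f(x_1) = 0.649767, coefficient = 4
x_2 = 1.6250, f(x_2) = 0.997065, coefficient = 2
x_3 = 2.3125, f(x_3) = 0.543639, coefficient = 4
x_4 = 3.0000, f(x_4) = 0.019915, coefficient = 1

I ≈ (0.687500/3) × 6.848876 = 1.569534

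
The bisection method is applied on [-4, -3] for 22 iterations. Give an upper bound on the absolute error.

Bisection error bound: |error| ≤ (b-a)/2^n
|error| ≤ (-3 - (-4))/2^22 = 1/2^22
|error| ≤ 0.0000002384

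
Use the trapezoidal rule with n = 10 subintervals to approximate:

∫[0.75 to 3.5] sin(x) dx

f(x) = sin(x)
a = 0.75, b = 3.5, n = 10
h = (b - a)/n = 0.275000

Trapezoidal rule: (h/2)[f(x₀) + 2f(x₁) + 2f(x₂) + ... + f(xₙ)]

x_0 = 0.7500, f(x_0) = 0.681639, coefficient = 1
x_1 = 1.0250, f(x_1) = 0.854714, coefficient = 2
x_2 = 1.3000, f(x_2) = 0.963558, coefficient = 2
x_3 = 1.5750, f(x_3) = 0.999991, coefficient = 2
x_4 = 1.8500, f(x_4) = 0.961275, coefficient = 2
x_5 = 2.1250, f(x_5) = 0.850320, coefficient = 2
x_6 = 2.4000, f(x_6) = 0.675463, coefficient = 2
x_7 = 2.6750, f(x_7) = 0.449846, coefficient = 2
x_8 = 2.9500, f(x_8) = 0.190423, coefficient = 2
x_9 = 3.2250, f(x_9) = -0.083311, coefficient = 2
x_10 = 3.5000, f(x_10) = -0.350783, coefficient = 1

I ≈ (0.275000/2) × 12.055414 = 1.657619
Exact value: 1.668146
Error: 0.010526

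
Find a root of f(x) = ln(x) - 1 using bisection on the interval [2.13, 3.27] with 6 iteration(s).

f(x) = ln(x) - 1
Initial interval: [2.13, 3.27]

Iteration 1:
  c_1 = (2.130000 + 3.270000)/2 = 2.700000
  f(c_1) = f(2.700000) = -0.006748
  f(a) × f(c) ≥ 0, new interval: [2.700000, 3.270000]
Iteration 2:
  c_2 = (2.700000 + 3.270000)/2 = 2.985000
  f(c_2) = f(2.985000) = 0.093600
  f(a) × f(c) < 0, new interval: [2.700000, 2.985000]
Iteration 3:
  c_3 = (2.700000 + 2.985000)/2 = 2.842500
  f(c_3) = f(2.842500) = 0.044684
  f(a) × f(c) < 0, new interval: [2.700000, 2.842500]
Iteration 4:
  c_4 = (2.700000 + 2.842500)/2 = 2.771250
  f(c_4) = f(2.771250) = 0.019298
  f(a) × f(c) < 0, new interval: [2.700000, 2.771250]
Iteration 5:
  c_5 = (2.700000 + 2.771250)/2 = 2.735625
  f(c_5) = f(2.735625) = 0.006360
  f(a) × f(c) < 0, new interval: [2.700000, 2.735625]
Iteration 6:
  c_6 = (2.700000 + 2.735625)/2 = 2.717812
  f(c_6) = f(2.717812) = -0.000173
  f(a) × f(c) ≥ 0, new interval: [2.717812, 2.735625]

After 6 iteration(s), the approximation is c_6 = 2.717812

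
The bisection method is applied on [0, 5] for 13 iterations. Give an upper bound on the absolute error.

Bisection error bound: |error| ≤ (b-a)/2^n
|error| ≤ (5 - 0)/2^13 = 5/2^13
|error| ≤ 0.0006103516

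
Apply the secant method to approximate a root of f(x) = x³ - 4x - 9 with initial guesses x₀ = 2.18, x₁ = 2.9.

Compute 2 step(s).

f(x) = x³ - 4x - 9
x₀ = 2.18, x₁ = 2.9

Secant formula: x_{n+1} = x_n - f(x_n)(x_n - x_{n-1})/(f(x_n) - f(x_{n-1}))

Iteration 1:
  f(2.180000) = -7.359768
  f(2.900000) = 3.789000
  x_2 = 2.900000 - 3.789000×(2.900000 - 2.180000)/(3.789000 - (-7.359768))
       = 2.655302
Iteration 2:
  f(2.900000) = 3.789000
  f(2.655302) = -0.899658
  x_3 = 2.655302 - (-0.899658)×(2.655302 - 2.900000)/(-0.899658 - 3.789000)
       = 2.702255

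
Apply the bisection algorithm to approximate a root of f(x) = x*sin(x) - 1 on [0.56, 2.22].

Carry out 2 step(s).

f(x) = x*sin(x) - 1
Initial interval: [0.56, 2.22]

Iteration 1:
  c_1 = (0.560000 + 2.220000)/2 = 1.390000
  f(c_1) = f(1.390000) = 0.367344
  f(a) × f(c) < 0, new interval: [0.560000, 1.390000]
Iteration 2:
  c_2 = (0.560000 + 1.390000)/2 = 0.975000
  f(c_2) = f(0.975000) = -0.192991
  f(a) × f(c) ≥ 0, new interval: [0.975000, 1.390000]

After 2 iteration(s), the approximation is c_2 = 0.975000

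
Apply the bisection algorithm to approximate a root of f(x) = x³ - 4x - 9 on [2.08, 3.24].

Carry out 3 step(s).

f(x) = x³ - 4x - 9
Initial interval: [2.08, 3.24]

Iteration 1:
  c_1 = (2.080000 + 3.240000)/2 = 2.660000
  f(c_1) = f(2.660000) = -0.818904
  f(a) × f(c) ≥ 0, new interval: [2.660000, 3.240000]
Iteration 2:
  c_2 = (2.660000 + 3.240000)/2 = 2.950000
  f(c_2) = f(2.950000) = 4.872375
  f(a) × f(c) < 0, new interval: [2.660000, 2.950000]
Iteration 3:
  c_3 = (2.660000 + 2.950000)/2 = 2.805000
  f(c_3) = f(2.805000) = 1.849810
  f(a) × f(c) < 0, new interval: [2.660000, 2.805000]

After 3 iteration(s), the approximation is c_3 = 2.805000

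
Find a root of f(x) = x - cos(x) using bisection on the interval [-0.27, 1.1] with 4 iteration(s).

f(x) = x - cos(x)
Initial interval: [-0.27, 1.1]

Iteration 1:
  c_1 = (-0.270000 + 1.100000)/2 = 0.415000
  f(c_1) = f(0.415000) = -0.500116
  f(a) × f(c) ≥ 0, new interval: [0.415000, 1.100000]
Iteration 2:
  c_2 = (0.415000 + 1.100000)/2 = 0.757500
  f(c_2) = f(0.757500) = 0.030944
  f(a) × f(c) < 0, new interval: [0.415000, 0.757500]
Iteration 3:
  c_3 = (0.415000 + 0.757500)/2 = 0.586250
  f(c_3) = f(0.586250) = -0.246771
  f(a) × f(c) ≥ 0, new interval: [0.586250, 0.757500]
Iteration 4:
  c_4 = (0.586250 + 0.757500)/2 = 0.671875
  f(c_4) = f(0.671875) = -0.110781
  f(a) × f(c) ≥ 0, new interval: [0.671875, 0.757500]

After 4 iteration(s), the approximation is c_4 = 0.671875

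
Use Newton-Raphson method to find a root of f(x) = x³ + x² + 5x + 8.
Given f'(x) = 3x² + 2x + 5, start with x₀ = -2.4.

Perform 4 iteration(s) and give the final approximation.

f(x) = x³ + x² + 5x + 8
f'(x) = 3x² + 2x + 5
x₀ = -2.4

Newton-Raphson formula: x_{n+1} = x_n - f(x_n)/f'(x_n)

Iteration 1:
  f(-2.400000) = -12.064000
  f'(-2.400000) = 17.480000
  x_1 = -2.400000 - (-12.064000)/17.480000 = -1.709840
Iteration 2:
  f(-1.709840) = -2.624453
  f'(-1.709840) = 10.350977
  x_2 = -1.709840 - (-2.624453)/10.350977 = -1.456293
Iteration 3:
  f(-1.456293) = -0.249170
  f'(-1.456293) = 8.449785
  x_3 = -1.456293 - (-0.249170)/8.449785 = -1.426805
Iteration 4:
  f(-1.426805) = -0.002904
  f'(-1.426805) = 8.253708
  x_4 = -1.426805 - (-0.002904)/8.253708 = -1.426453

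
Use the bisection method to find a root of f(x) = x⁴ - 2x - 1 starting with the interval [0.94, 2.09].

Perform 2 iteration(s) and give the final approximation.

f(x) = x⁴ - 2x - 1
Initial interval: [0.94, 2.09]

Iteration 1:
  c_1 = (0.940000 + 2.090000)/2 = 1.515000
  f(c_1) = f(1.515000) = 1.238058
  f(a) × f(c) < 0, new interval: [0.940000, 1.515000]
Iteration 2:
  c_2 = (0.940000 + 1.515000)/2 = 1.227500
  f(c_2) = f(1.227500) = -1.184686
  f(a) × f(c) ≥ 0, new interval: [1.227500, 1.515000]

After 2 iteration(s), the approximation is c_2 = 1.227500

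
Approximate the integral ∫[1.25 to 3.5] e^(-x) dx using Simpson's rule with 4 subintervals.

f(x) = e^(-x)
a = 1.25, b = 3.5, n = 4
h = (b - a)/n = 0.562500

Simpson's rule: (h/3)[f(x₀) + 4f(x₁) + 2f(x₂) + ... + f(xₙ)]

x_0 = 1.2500, f(x_0) = 0.286505, coefficient = 1
x_1 = 1.8125, f(x_1) = 0.163246, coefficient = 4
x_2 = 2.3750, f(x_2) = 0.093014, coefficient = 2
x_3 = 2.9375, f(x_3) = 0.052998, coefficient = 4
x_4 = 3.5000, f(x_4) = 0.030197, coefficient = 1

I ≈ (0.562500/3) × 1.367705 = 0.256445
Exact value: 0.256307
Error: 0.000137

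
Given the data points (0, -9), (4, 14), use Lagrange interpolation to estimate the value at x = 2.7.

Lagrange interpolation formula:
P(x) = Σ yᵢ × Lᵢ(x)
where Lᵢ(x) = Π_{j≠i} (x - xⱼ)/(xᵢ - xⱼ)

L_0(2.7) = (2.7 - 4)/(0 - 4) = 0.325000
L_1(2.7) = (2.7 - 0)/(4 - 0) = 0.675000

P(2.7) = (-9)×L_0(2.7) + 14×L_1(2.7)
P(2.7) = 6.525000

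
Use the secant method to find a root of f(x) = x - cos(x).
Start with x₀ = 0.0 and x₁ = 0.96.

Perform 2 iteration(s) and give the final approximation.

f(x) = x - cos(x)
x₀ = 0.0, x₁ = 0.96

Secant formula: x_{n+1} = x_n - f(x_n)(x_n - x_{n-1})/(f(x_n) - f(x_{n-1}))

Iteration 1:
  f(0.000000) = -1.000000
  f(0.960000) = 0.386480
  x_2 = 0.960000 - 0.386480×(0.960000 - 0.000000)/(0.386480 - (-1.000000))
       = 0.692401
Iteration 2:
  f(0.960000) = 0.386480
  f(0.692401) = -0.077315
  x_3 = 0.692401 - (-0.077315)×(0.692401 - 0.960000)/(-0.077315 - 0.386480)
       = 0.737010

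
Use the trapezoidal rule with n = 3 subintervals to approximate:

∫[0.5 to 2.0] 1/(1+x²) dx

f(x) = 1/(1+x²)
a = 0.5, b = 2.0, n = 3
h = (b - a)/n = 0.500000

Trapezoidal rule: (h/2)[f(x₀) + 2f(x₁) + 2f(x₂) + ... + f(xₙ)]

x_0 = 0.5000, f(x_0) = 0.800000, coefficient = 1
x_1 = 1.0000, f(x_1) = 0.500000, coefficient = 2
x_2 = 1.5000, f(x_2) = 0.307692, coefficient = 2
x_3 = 2.0000, f(x_3) = 0.200000, coefficient = 1

I ≈ (0.500000/2) × 2.615385 = 0.653846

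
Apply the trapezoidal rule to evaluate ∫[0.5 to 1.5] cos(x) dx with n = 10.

f(x) = cos(x)
a = 0.5, b = 1.5, n = 10
h = (b - a)/n = 0.100000

Trapezoidal rule: (h/2)[f(x₀) + 2f(x₁) + 2f(x₂) + ... + f(xₙ)]

x_0 = 0.5000, f(x_0) = 0.877583, coefficient = 1
x_1 = 0.6000, f(x_1) = 0.825336, coefficient = 2
x_2 = 0.7000, f(x_2) = 0.764842, coefficient = 2
x_3 = 0.8000, f(x_3) = 0.696707, coefficient = 2
x_4 = 0.9000, f(x_4) = 0.621610, coefficient = 2
x_5 = 1.0000, f(x_5) = 0.540302, coefficient = 2
x_6 = 1.1000, f(x_6) = 0.453596, coefficient = 2
x_7 = 1.2000, f(x_7) = 0.362358, coefficient = 2
x_8 = 1.3000, f(x_8) = 0.267499, coefficient = 2
x_9 = 1.4000, f(x_9) = 0.169967, coefficient = 2
x_10 = 1.5000, f(x_10) = 0.070737, coefficient = 1

I ≈ (0.100000/2) × 10.352753 = 0.517638
Exact value: 0.518069
Error: 0.000432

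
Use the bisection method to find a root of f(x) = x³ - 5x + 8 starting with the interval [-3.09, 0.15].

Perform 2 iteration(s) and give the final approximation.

f(x) = x³ - 5x + 8
Initial interval: [-3.09, 0.15]

Iteration 1:
  c_1 = (-3.090000 + 0.150000)/2 = -1.470000
  f(c_1) = f(-1.470000) = 12.173477
  f(a) × f(c) < 0, new interval: [-3.090000, -1.470000]
Iteration 2:
  c_2 = (-3.090000 + (-1.470000))/2 = -2.280000
  f(c_2) = f(-2.280000) = 7.547648
  f(a) × f(c) < 0, new interval: [-3.090000, -2.280000]

After 2 iteration(s), the approximation is c_2 = -2.280000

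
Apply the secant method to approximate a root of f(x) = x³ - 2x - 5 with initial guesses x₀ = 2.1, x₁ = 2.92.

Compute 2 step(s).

f(x) = x³ - 2x - 5
x₀ = 2.1, x₁ = 2.92

Secant formula: x_{n+1} = x_n - f(x_n)(x_n - x_{n-1})/(f(x_n) - f(x_{n-1}))

Iteration 1:
  f(2.100000) = 0.061000
  f(2.920000) = 14.057088
  x_2 = 2.920000 - 14.057088×(2.920000 - 2.100000)/(14.057088 - 0.061000)
       = 2.096426
Iteration 2:
  f(2.920000) = 14.057088
  f(2.096426) = 0.020946
  x_3 = 2.096426 - 0.020946×(2.096426 - 2.920000)/(0.020946 - 14.057088)
       = 2.095197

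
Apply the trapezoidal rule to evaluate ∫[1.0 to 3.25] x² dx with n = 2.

f(x) = x²
a = 1.0, b = 3.25, n = 2
h = (b - a)/n = 1.125000

Trapezoidal rule: (h/2)[f(x₀) + 2f(x₁) + 2f(x₂) + ... + f(xₙ)]

x_0 = 1.0000, f(x_0) = 1.000000, coefficient = 1
x_1 = 2.1250, f(x_1) = 4.515625, coefficient = 2
x_2 = 3.2500, f(x_2) = 10.562500, coefficient = 1

I ≈ (1.125000/2) × 20.593750 = 11.583984
Exact value: 11.109375
Error: 0.474609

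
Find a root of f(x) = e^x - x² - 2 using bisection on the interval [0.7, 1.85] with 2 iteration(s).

f(x) = e^x - x² - 2
Initial interval: [0.7, 1.85]

Iteration 1:
  c_1 = (0.700000 + 1.850000)/2 = 1.275000
  f(c_1) = f(1.275000) = -0.046924
  f(a) × f(c) ≥ 0, new interval: [1.275000, 1.850000]
Iteration 2:
  c_2 = (1.275000 + 1.850000)/2 = 1.562500
  f(c_2) = f(1.562500) = 0.329327
  f(a) × f(c) < 0, new interval: [1.275000, 1.562500]

After 2 iteration(s), the approximation is c_2 = 1.562500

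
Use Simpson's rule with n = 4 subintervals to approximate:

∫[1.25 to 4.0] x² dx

f(x) = x²
a = 1.25, b = 4.0, n = 4
h = (b - a)/n = 0.687500

Simpson's rule: (h/3)[f(x₀) + 4f(x₁) + 2f(x₂) + ... + f(xₙ)]

x_0 = 1.2500, f(x_0) = 1.562500, coefficient = 1
x_1 = 1.9375, f(x_1) = 3.753906, coefficient = 4
x_2 = 2.6250, f(x_2) = 6.890625, coefficient = 2
x_3 = 3.3125, f(x_3) = 10.972656, coefficient = 4
x_4 = 4.0000, f(x_4) = 16.000000, coefficient = 1

I ≈ (0.687500/3) × 90.250000 = 20.682292
Exact value: 20.682292
Error: 0.000000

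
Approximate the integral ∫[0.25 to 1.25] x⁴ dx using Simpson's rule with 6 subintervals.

f(x) = x⁴
a = 0.25, b = 1.25, n = 6
h = (b - a)/n = 0.166667

Simpson's rule: (h/3)[f(x₀) + 4f(x₁) + 2f(x₂) + ... + f(xₙ)]

x_0 = 0.2500, f(x_0) = 0.003906, coefficient = 1
x_1 = 0.4167, f(x_1) = 0.030141, coefficient = 4
x_2 = 0.5833, f(x_2) = 0.115789, coefficient = 2
x_3 = 0.7500, f(x_3) = 0.316406, coefficient = 4
x_4 = 0.9167, f(x_4) = 0.706067, coefficient = 2
x_5 = 1.0833, f(x_5) = 1.377363, coefficient = 4
x_6 = 1.2500, f(x_6) = 2.441406, coefficient = 1

I ≈ (0.166667/3) × 10.984664 = 0.610259
Exact value: 0.610156
Error: 0.000103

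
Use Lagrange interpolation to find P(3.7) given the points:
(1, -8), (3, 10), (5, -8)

Lagrange interpolation formula:
P(x) = Σ yᵢ × Lᵢ(x)
where Lᵢ(x) = Π_{j≠i} (x - xⱼ)/(xᵢ - xⱼ)

L_0(3.7) = (3.7 - 3)/(1 - 3) × (3.7 - 5)/(1 - 5) = -0.113750
L_1(3.7) = (3.7 - 1)/(3 - 1) × (3.7 - 5)/(3 - 5) = 0.877500
L_2(3.7) = (3.7 - 1)/(5 - 1) × (3.7 - 3)/(5 - 3) = 0.236250

P(3.7) = (-8)×L_0(3.7) + 10×L_1(3.7) + (-8)×L_2(3.7)
P(3.7) = 7.795000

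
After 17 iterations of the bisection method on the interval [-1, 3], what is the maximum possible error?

Bisection error bound: |error| ≤ (b-a)/2^n
|error| ≤ (3 - (-1))/2^17 = 4/2^17
|error| ≤ 0.0000305176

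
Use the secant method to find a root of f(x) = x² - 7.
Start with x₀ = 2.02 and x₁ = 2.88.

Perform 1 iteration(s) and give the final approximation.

f(x) = x² - 7
x₀ = 2.02, x₁ = 2.88

Secant formula: x_{n+1} = x_n - f(x_n)(x_n - x_{n-1})/(f(x_n) - f(x_{n-1}))

Iteration 1:
  f(2.020000) = -2.919600
  f(2.880000) = 1.294400
  x_2 = 2.880000 - 1.294400×(2.880000 - 2.020000)/(1.294400 - (-2.919600))
       = 2.615837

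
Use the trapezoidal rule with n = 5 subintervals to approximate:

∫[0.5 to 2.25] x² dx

f(x) = x²
a = 0.5, b = 2.25, n = 5
h = (b - a)/n = 0.350000

Trapezoidal rule: (h/2)[f(x₀) + 2f(x₁) + 2f(x₂) + ... + f(xₙ)]

x_0 = 0.5000, f(x_0) = 0.250000, coefficient = 1
x_1 = 0.8500, f(x_1) = 0.722500, coefficient = 2
x_2 = 1.2000, f(x_2) = 1.440000, coefficient = 2
x_3 = 1.5500, f(x_3) = 2.402500, coefficient = 2
x_4 = 1.9000, f(x_4) = 3.610000, coefficient = 2
x_5 = 2.2500, f(x_5) = 5.062500, coefficient = 1

I ≈ (0.350000/2) × 21.662500 = 3.790937
Exact value: 3.755208
Error: 0.035729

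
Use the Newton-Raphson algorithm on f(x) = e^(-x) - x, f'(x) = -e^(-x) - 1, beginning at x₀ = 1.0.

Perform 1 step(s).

f(x) = e^(-x) - x
f'(x) = -e^(-x) - 1
x₀ = 1.0

Newton-Raphson formula: x_{n+1} = x_n - f(x_n)/f'(x_n)

Iteration 1:
  f(1.000000) = -0.632121
  f'(1.000000) = -1.367879
  x_1 = 1.000000 - (-0.632121)/(-1.367879) = 0.537883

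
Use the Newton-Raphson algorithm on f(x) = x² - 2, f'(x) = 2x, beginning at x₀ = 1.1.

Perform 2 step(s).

f(x) = x² - 2
f'(x) = 2x
x₀ = 1.1

Newton-Raphson formula: x_{n+1} = x_n - f(x_n)/f'(x_n)

Iteration 1:
  f(1.100000) = -0.790000
  f'(1.100000) = 2.200000
  x_1 = 1.100000 - (-0.790000)/2.200000 = 1.459091
Iteration 2:
  f(1.459091) = 0.128946
  f'(1.459091) = 2.918182
  x_2 = 1.459091 - 0.128946/2.918182 = 1.414904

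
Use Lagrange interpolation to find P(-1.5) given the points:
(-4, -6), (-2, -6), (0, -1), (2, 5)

Lagrange interpolation formula:
P(x) = Σ yᵢ × Lᵢ(x)
where Lᵢ(x) = Π_{j≠i} (x - xⱼ)/(xᵢ - xⱼ)

L_0(-1.5) = (-1.5 - (-2))/(-4 - (-2)) × (-1.5 - 0)/(-4 - 0) × (-1.5 - 2)/(-4 - 2) = -0.054688
L_1(-1.5) = (-1.5 - (-4))/(-2 - (-4)) × (-1.5 - 0)/(-2 - 0) × (-1.5 - 2)/(-2 - 2) = 0.820312
L_2(-1.5) = (-1.5 - (-4))/(0 - (-4)) × (-1.5 - (-2))/(0 - (-2)) × (-1.5 - 2)/(0 - 2) = 0.273438
L_3(-1.5) = (-1.5 - (-4))/(2 - (-4)) × (-1.5 - (-2))/(2 - (-2)) × (-1.5 - 0)/(2 - 0) = -0.039062

P(-1.5) = (-6)×L_0(-1.5) + (-6)×L_1(-1.5) + (-1)×L_2(-1.5) + 5×L_3(-1.5)
P(-1.5) = -5.062500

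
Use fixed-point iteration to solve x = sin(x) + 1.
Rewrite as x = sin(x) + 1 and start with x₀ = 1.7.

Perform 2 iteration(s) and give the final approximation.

Equation: x = sin(x) + 1
Fixed-point form: x = sin(x) + 1
x₀ = 1.7

x_1 = g(1.700000) = 1.991665
x_2 = g(1.991665) = 1.912734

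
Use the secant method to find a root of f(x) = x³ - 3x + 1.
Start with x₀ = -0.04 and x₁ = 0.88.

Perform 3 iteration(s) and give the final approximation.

f(x) = x³ - 3x + 1
x₀ = -0.04, x₁ = 0.88

Secant formula: x_{n+1} = x_n - f(x_n)(x_n - x_{n-1})/(f(x_n) - f(x_{n-1}))

Iteration 1:
  f(-0.040000) = 1.119936
  f(0.880000) = -0.958528
  x_2 = 0.880000 - (-0.958528)×(0.880000 - (-0.040000))/(-0.958528 - 1.119936)
       = 0.455722
Iteration 2:
  f(0.880000) = -0.958528
  f(0.455722) = -0.272521
  x_3 = 0.455722 - (-0.272521)×(0.455722 - 0.880000)/(-0.272521 - (-0.958528))
       = 0.287175
Iteration 3:
  f(0.455722) = -0.272521
  f(0.287175) = 0.162159
  x_4 = 0.287175 - 0.162159×(0.287175 - 0.455722)/(0.162159 - (-0.272521))
       = 0.350052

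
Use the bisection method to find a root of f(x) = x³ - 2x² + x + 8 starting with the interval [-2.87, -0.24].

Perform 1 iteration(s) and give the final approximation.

f(x) = x³ - 2x² + x + 8
Initial interval: [-2.87, -0.24]

Iteration 1:
  c_1 = (-2.870000 + (-0.240000))/2 = -1.555000
  f(c_1) = f(-1.555000) = -2.151079
  f(a) × f(c) ≥ 0, new interval: [-1.555000, -0.240000]

After 1 iteration(s), the approximation is c_1 = -1.555000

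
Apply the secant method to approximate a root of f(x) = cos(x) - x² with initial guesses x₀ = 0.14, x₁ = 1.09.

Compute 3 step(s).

f(x) = cos(x) - x²
x₀ = 0.14, x₁ = 1.09

Secant formula: x_{n+1} = x_n - f(x_n)(x_n - x_{n-1})/(f(x_n) - f(x_{n-1}))

Iteration 1:
  f(0.140000) = 0.970616
  f(1.090000) = -0.725615
  x_2 = 1.090000 - (-0.725615)×(1.090000 - 0.140000)/(-0.725615 - 0.970616)
       = 0.683608
Iteration 2:
  f(1.090000) = -0.725615
  f(0.683608) = 0.307978
  x_3 = 0.683608 - 0.307978×(0.683608 - 1.090000)/(0.307978 - (-0.725615))
       = 0.804700
Iteration 3:
  f(0.683608) = 0.307978
  f(0.804700) = 0.045785
  x_4 = 0.804700 - 0.045785×(0.804700 - 0.683608)/(0.045785 - 0.307978)
       = 0.825846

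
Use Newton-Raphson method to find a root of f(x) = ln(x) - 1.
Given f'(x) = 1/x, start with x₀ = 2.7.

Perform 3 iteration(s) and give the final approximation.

f(x) = ln(x) - 1
f'(x) = 1/x
x₀ = 2.7

Newton-Raphson formula: x_{n+1} = x_n - f(x_n)/f'(x_n)

Iteration 1:
  f(2.700000) = -0.006748
  f'(2.700000) = 0.370370
  x_1 = 2.700000 - (-0.006748)/0.370370 = 2.718220
Iteration 2:
  f(2.718220) = -0.000023
  f'(2.718220) = 0.367888
  x_2 = 2.718220 - (-0.000023)/0.367888 = 2.718282
Iteration 3:
  f(2.718282) = 0.000000
  f'(2.718282) = 0.367879
  x_3 = 2.718282 - 0.000000/0.367879 = 2.718282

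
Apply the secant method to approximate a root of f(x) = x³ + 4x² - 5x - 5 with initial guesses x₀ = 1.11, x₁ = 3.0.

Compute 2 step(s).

f(x) = x³ + 4x² - 5x - 5
x₀ = 1.11, x₁ = 3.0

Secant formula: x_{n+1} = x_n - f(x_n)(x_n - x_{n-1})/(f(x_n) - f(x_{n-1}))

Iteration 1:
  f(1.110000) = -4.253969
  f(3.000000) = 43.000000
  x_2 = 3.000000 - 43.000000×(3.000000 - 1.110000)/(43.000000 - (-4.253969))
       = 1.280144
Iteration 2:
  f(3.000000) = 43.000000
  f(1.280144) = -2.747781
  x_3 = 1.280144 - (-2.747781)×(1.280144 - 3.000000)/(-2.747781 - 43.000000)
       = 1.383445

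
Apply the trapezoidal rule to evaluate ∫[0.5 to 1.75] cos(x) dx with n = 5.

f(x) = cos(x)
a = 0.5, b = 1.75, n = 5
h = (b - a)/n = 0.250000

Trapezoidal rule: (h/2)[f(x₀) + 2f(x₁) + 2f(x₂) + ... + f(xₙ)]

x_0 = 0.5000, f(x_0) = 0.877583, coefficient = 1
x_1 = 0.7500, f(x_1) = 0.731689, coefficient = 2
x_2 = 1.0000, f(x_2) = 0.540302, coefficient = 2
x_3 = 1.2500, f(x_3) = 0.315322, coefficient = 2
x_4 = 1.5000, f(x_4) = 0.070737, coefficient = 2
x_5 = 1.7500, f(x_5) = -0.178246, coefficient = 1

I ≈ (0.250000/2) × 4.015438 = 0.501930
Exact value: 0.504560
Error: 0.002631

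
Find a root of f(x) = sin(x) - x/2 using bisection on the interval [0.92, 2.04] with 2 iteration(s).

f(x) = sin(x) - x/2
Initial interval: [0.92, 2.04]

Iteration 1:
  c_1 = (0.920000 + 2.040000)/2 = 1.480000
  f(c_1) = f(1.480000) = 0.255881
  f(a) × f(c) ≥ 0, new interval: [1.480000, 2.040000]
Iteration 2:
  c_2 = (1.480000 + 2.040000)/2 = 1.760000
  f(c_2) = f(1.760000) = 0.102154
  f(a) × f(c) ≥ 0, new interval: [1.760000, 2.040000]

After 2 iteration(s), the approximation is c_2 = 1.760000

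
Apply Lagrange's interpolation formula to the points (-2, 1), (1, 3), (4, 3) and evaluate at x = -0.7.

Lagrange interpolation formula:
P(x) = Σ yᵢ × Lᵢ(x)
where Lᵢ(x) = Π_{j≠i} (x - xⱼ)/(xᵢ - xⱼ)

L_0(-0.7) = (-0.7 - 1)/(-2 - 1) × (-0.7 - 4)/(-2 - 4) = 0.443889
L_1(-0.7) = (-0.7 - (-2))/(1 - (-2)) × (-0.7 - 4)/(1 - 4) = 0.678889
L_2(-0.7) = (-0.7 - (-2))/(4 - (-2)) × (-0.7 - 1)/(4 - 1) = -0.122778

P(-0.7) = 1×L_0(-0.7) + 3×L_1(-0.7) + 3×L_2(-0.7)
P(-0.7) = 2.112222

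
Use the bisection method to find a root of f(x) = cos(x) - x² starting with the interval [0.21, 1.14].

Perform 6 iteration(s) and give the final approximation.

f(x) = cos(x) - x²
Initial interval: [0.21, 1.14]

Iteration 1:
  c_1 = (0.210000 + 1.140000)/2 = 0.675000
  f(c_1) = f(0.675000) = 0.325082
  f(a) × f(c) ≥ 0, new interval: [0.675000, 1.140000]
Iteration 2:
  c_2 = (0.675000 + 1.140000)/2 = 0.907500
  f(c_2) = f(0.907500) = -0.207839
  f(a) × f(c) < 0, new interval: [0.675000, 0.907500]
Iteration 3:
  c_3 = (0.675000 + 0.907500)/2 = 0.791250
  f(c_3) = f(0.791250) = 0.076880
  f(a) × f(c) ≥ 0, new interval: [0.791250, 0.907500]
Iteration 4:
  c_4 = (0.791250 + 0.907500)/2 = 0.849375
  f(c_4) = f(0.849375) = -0.060985
  f(a) × f(c) < 0, new interval: [0.791250, 0.849375]
Iteration 5:
  c_5 = (0.791250 + 0.849375)/2 = 0.820312
  f(c_5) = f(0.820312) = 0.009080
  f(a) × f(c) ≥ 0, new interval: [0.820312, 0.849375]
Iteration 6:
  c_6 = (0.820312 + 0.849375)/2 = 0.834844
  f(c_6) = f(0.834844) = -0.025671
  f(a) × f(c) < 0, new interval: [0.820312, 0.834844]

After 6 iteration(s), the approximation is c_6 = 0.834844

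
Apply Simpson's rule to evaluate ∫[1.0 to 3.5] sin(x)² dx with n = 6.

f(x) = sin(x)²
a = 1.0, b = 3.5, n = 6
h = (b - a)/n = 0.416667

Simpson's rule: (h/3)[f(x₀) + 4f(x₁) + 2f(x₂) + ... + f(xₙ)]

x_0 = 1.0000, f(x_0) = 0.708073, coefficient = 1
x_1 = 1.4167, f(x_1) = 0.976432, coefficient = 4
x_2 = 1.8333, f(x_2) = 0.932643, coefficient = 2
x_3 = 2.2500, f(x_3) = 0.605398, coefficient = 4
x_4 = 2.6667, f(x_4) = 0.209098, coefficient = 2
x_5 = 3.0833, f(x_5) = 0.003390, coefficient = 4
x_6 = 3.5000, f(x_6) = 0.123049, coefficient = 1

I ≈ (0.416667/3) × 9.455485 = 1.313262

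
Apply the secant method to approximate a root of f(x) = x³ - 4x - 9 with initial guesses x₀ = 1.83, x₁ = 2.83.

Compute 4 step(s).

f(x) = x³ - 4x - 9
x₀ = 1.83, x₁ = 2.83

Secant formula: x_{n+1} = x_n - f(x_n)(x_n - x_{n-1})/(f(x_n) - f(x_{n-1}))

Iteration 1:
  f(1.830000) = -10.191513
  f(2.830000) = 2.345187
  x_2 = 2.830000 - 2.345187×(2.830000 - 1.830000)/(2.345187 - (-10.191513))
       = 2.642934
Iteration 2:
  f(2.830000) = 2.345187
  f(2.642934) = -1.110573
  x_3 = 2.642934 - (-1.110573)×(2.642934 - 2.830000)/(-1.110573 - 2.345187)
       = 2.703051
Iteration 3:
  f(2.642934) = -1.110573
  f(2.703051) = -0.062397
  x_4 = 2.703051 - (-0.062397)×(2.703051 - 2.642934)/(-0.062397 - (-1.110573))
       = 2.706630
Iteration 4:
  f(2.703051) = -0.062397
  f(2.706630) = 0.001836
  x_5 = 2.706630 - 0.001836×(2.706630 - 2.703051)/(0.001836 - (-0.062397))
       = 2.706528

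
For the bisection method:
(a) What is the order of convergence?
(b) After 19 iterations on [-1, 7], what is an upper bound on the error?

(a) Bisection has linear (order 1) convergence; the error is halved each step.

(b) Error bound = (b-a)/2^n = (7 - (-1))/2^{19}
    = 8/2^{19}

(a) 1 (linear); (b) error ≤ 1.53e-05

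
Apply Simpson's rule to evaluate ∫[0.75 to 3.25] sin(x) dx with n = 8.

f(x) = sin(x)
a = 0.75, b = 3.25, n = 8
h = (b - a)/n = 0.312500

Simpson's rule: (h/3)[f(x₀) + 4f(x₁) + 2f(x₂) + ... + f(xₙ)]

x_0 = 0.7500, f(x_0) = 0.681639, coefficient = 1
x_1 = 1.0625, f(x_1) = 0.873575, coefficient = 4
x_2 = 1.3750, f(x_2) = 0.980893, coefficient = 2
x_3 = 1.6875, f(x_3) = 0.993198, coefficient = 4
x_4 = 2.0000, f(x_4) = 0.909297, coefficient = 2
x_5 = 2.3125, f(x_5) = 0.737319, coefficient = 4
x_6 = 2.6250, f(x_6) = 0.493920, coefficient = 2
x_7 = 2.9375, f(x_7) = 0.202679, coefficient = 4
x_8 = 3.2500, f(x_8) = -0.108195, coefficient = 1

I ≈ (0.312500/3) × 16.568746 = 1.725911
Exact value: 1.725819
Error: 0.000093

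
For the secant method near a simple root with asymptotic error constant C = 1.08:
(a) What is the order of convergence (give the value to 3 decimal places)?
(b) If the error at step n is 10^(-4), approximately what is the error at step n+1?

(a) Secant method has superlinear convergence with order φ = (1+√5)/2 ≈ 1.618.
    This means |e_{n+1}| ≈ C|e_n|^1.618.

(b) With |e_n| = 10^(-4) and C = 1.08:
    |e_{n+1}| ≈ 1.08 × (10^(-4))^1.618 = 1.08 × 10^(-6.47)

(a) ≈ 1.618 (golden ratio); (b) |e_{n+1}| ≈ 3.642e-07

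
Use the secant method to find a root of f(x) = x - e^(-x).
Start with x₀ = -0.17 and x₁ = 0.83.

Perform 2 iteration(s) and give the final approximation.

f(x) = x - e^(-x)
x₀ = -0.17, x₁ = 0.83

Secant formula: x_{n+1} = x_n - f(x_n)(x_n - x_{n-1})/(f(x_n) - f(x_{n-1}))

Iteration 1:
  f(-0.170000) = -1.355305
  f(0.830000) = 0.393951
  x_2 = 0.830000 - 0.393951×(0.830000 - (-0.170000))/(0.393951 - (-1.355305))
       = 0.604790
Iteration 2:
  f(0.830000) = 0.393951
  f(0.604790) = 0.058600
  x_3 = 0.604790 - 0.058600×(0.604790 - 0.830000)/(0.058600 - 0.393951)
       = 0.565436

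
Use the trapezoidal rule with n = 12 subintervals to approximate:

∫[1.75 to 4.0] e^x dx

f(x) = e^x
a = 1.75, b = 4.0, n = 12
h = (b - a)/n = 0.187500

Trapezoidal rule: (h/2)[f(x₀) + 2f(x₁) + 2f(x₂) + ... + f(xₙ)]

x_0 = 1.7500, f(x_0) = 5.754603, coefficient = 1
x_1 = 1.9375, f(x_1) = 6.941376, coefficient = 2
x_2 = 2.1250, f(x_2) = 8.372897, coefficient = 2
x_3 = 2.3125, f(x_3) = 10.099642, coefficient = 2
x_4 = 2.5000, f(x_4) = 12.182494, coefficient = 2
x_5 = 2.6875, f(x_5) = 14.694893, coefficient = 2
x_6 = 2.8750, f(x_6) = 17.725424, coefficient = 2
x_7 = 3.0625, f(x_7) = 21.380943, coefficient = 2
x_8 = 3.2500, f(x_8) = 25.790340, coefficient = 2
x_9 = 3.4375, f(x_9) = 31.109088, coefficient = 2
x_10 = 3.6250, f(x_10) = 37.524723, coefficient = 2
x_11 = 3.8125, f(x_11) = 45.263456, coefficient = 2
x_12 = 4.0000, f(x_12) = 54.598150, coefficient = 1

I ≈ (0.187500/2) × 522.523306 = 48.986560
Exact value: 48.843547
Error: 0.143013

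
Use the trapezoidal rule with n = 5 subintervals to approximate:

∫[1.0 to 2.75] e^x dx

f(x) = e^x
a = 1.0, b = 2.75, n = 5
h = (b - a)/n = 0.350000

Trapezoidal rule: (h/2)[f(x₀) + 2f(x₁) + 2f(x₂) + ... + f(xₙ)]

x_0 = 1.0000, f(x_0) = 2.718282, coefficient = 1
x_1 = 1.3500, f(x_1) = 3.857426, coefficient = 2
x_2 = 1.7000, f(x_2) = 5.473947, coefficient = 2
x_3 = 2.0500, f(x_3) = 7.767901, coefficient = 2
x_4 = 2.4000, f(x_4) = 11.023176, coefficient = 2
x_5 = 2.7500, f(x_5) = 15.642632, coefficient = 1

I ≈ (0.350000/2) × 74.605815 = 13.056018
Exact value: 12.924350
Error: 0.131667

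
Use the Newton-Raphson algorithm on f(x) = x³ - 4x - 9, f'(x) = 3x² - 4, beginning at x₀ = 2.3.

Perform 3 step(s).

f(x) = x³ - 4x - 9
f'(x) = 3x² - 4
x₀ = 2.3

Newton-Raphson formula: x_{n+1} = x_n - f(x_n)/f'(x_n)

Iteration 1:
  f(2.300000) = -6.033000
  f'(2.300000) = 11.870000
  x_1 = 2.300000 - (-6.033000)/11.870000 = 2.808256
Iteration 2:
  f(2.808256) = 1.913732
  f'(2.808256) = 19.658907
  x_2 = 2.808256 - 1.913732/19.658907 = 2.710909
Iteration 3:
  f(2.710909) = 0.078914
  f'(2.710909) = 18.047087
  x_3 = 2.710909 - 0.078914/18.047087 = 2.706537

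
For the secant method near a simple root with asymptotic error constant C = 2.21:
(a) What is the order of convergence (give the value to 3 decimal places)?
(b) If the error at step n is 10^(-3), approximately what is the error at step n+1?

(a) Secant method has superlinear convergence with order φ = (1+√5)/2 ≈ 1.618.
    This means |e_{n+1}| ≈ C|e_n|^1.618.

(b) With |e_n| = 10^(-3) and C = 2.21:
    |e_{n+1}| ≈ 2.21 × (10^(-3))^1.618 = 2.21 × 10^(-4.85)

(a) ≈ 1.618 (golden ratio); (b) |e_{n+1}| ≈ 3.092e-05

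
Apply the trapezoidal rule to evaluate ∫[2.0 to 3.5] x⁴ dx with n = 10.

f(x) = x⁴
a = 2.0, b = 3.5, n = 10
h = (b - a)/n = 0.150000

Trapezoidal rule: (h/2)[f(x₀) + 2f(x₁) + 2f(x₂) + ... + f(xₙ)]

x_0 = 2.0000, f(x_0) = 16.000000, coefficient = 1
x_1 = 2.1500, f(x_1) = 21.367506, coefficient = 2
x_2 = 2.3000, f(x_2) = 27.984100, coefficient = 2
x_3 = 2.4500, f(x_3) = 36.030006, coefficient = 2
x_4 = 2.6000, f(x_4) = 45.697600, coefficient = 2
x_5 = 2.7500, f(x_5) = 57.191406, coefficient = 2
x_6 = 2.9000, f(x_6) = 70.728100, coefficient = 2
x_7 = 3.0500, f(x_7) = 86.536506, coefficient = 2
x_8 = 3.2000, f(x_8) = 104.857600, coefficient = 2
x_9 = 3.3500, f(x_9) = 125.944506, coefficient = 2
x_10 = 3.5000, f(x_10) = 150.062500, coefficient = 1

I ≈ (0.150000/2) × 1318.737162 = 98.905287
Exact value: 98.643750
Error: 0.261537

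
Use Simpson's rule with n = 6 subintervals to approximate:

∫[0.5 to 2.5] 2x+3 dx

f(x) = 2x+3
a = 0.5, b = 2.5, n = 6
h = (b - a)/n = 0.333333

Simpson's rule: (h/3)[f(x₀) + 4f(x₁) + 2f(x₂) + ... + f(xₙ)]

x_0 = 0.5000, f(x_0) = 4.000000, coefficient = 1
x_1 = 0.8333, f(x_1) = 4.666667, coefficient = 4
x_2 = 1.1667, f(x_2) = 5.333333, coefficient = 2
x_3 = 1.5000, f(x_3) = 6.000000, coefficient = 4
x_4 = 1.8333, f(x_4) = 6.666667, coefficient = 2
x_5 = 2.1667, f(x_5) = 7.333333, coefficient = 4
x_6 = 2.5000, f(x_6) = 8.000000, coefficient = 1

I ≈ (0.333333/3) × 108.000000 = 12.000000
Exact value: 12.000000
Error: 0.000000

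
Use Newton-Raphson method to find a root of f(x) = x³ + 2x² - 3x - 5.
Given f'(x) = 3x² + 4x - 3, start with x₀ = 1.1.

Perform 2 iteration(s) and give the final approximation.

f(x) = x³ + 2x² - 3x - 5
f'(x) = 3x² + 4x - 3
x₀ = 1.1

Newton-Raphson formula: x_{n+1} = x_n - f(x_n)/f'(x_n)

Iteration 1:
  f(1.100000) = -4.549000
  f'(1.100000) = 5.030000
  x_1 = 1.100000 - (-4.549000)/5.030000 = 2.004374
Iteration 2:
  f(2.004374) = 5.074507
  f'(2.004374) = 17.070038
  x_2 = 2.004374 - 5.074507/17.070038 = 1.707098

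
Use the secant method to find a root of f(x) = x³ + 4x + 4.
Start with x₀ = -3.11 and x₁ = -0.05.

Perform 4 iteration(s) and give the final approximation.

f(x) = x³ + 4x + 4
x₀ = -3.11, x₁ = -0.05

Secant formula: x_{n+1} = x_n - f(x_n)(x_n - x_{n-1})/(f(x_n) - f(x_{n-1}))

Iteration 1:
  f(-3.110000) = -38.520231
  f(-0.050000) = 3.799875
  x_2 = -0.050000 - 3.799875×(-0.050000 - (-3.110000))/(3.799875 - (-38.520231))
       = -0.324754
Iteration 2:
  f(-0.050000) = 3.799875
  f(-0.324754) = 2.666734
  x_3 = -0.324754 - 2.666734×(-0.324754 - (-0.050000))/(2.666734 - 3.799875)
       = -0.971360
Iteration 3:
  f(-0.324754) = 2.666734
  f(-0.971360) = -0.801956
  x_4 = -0.971360 - (-0.801956)×(-0.971360 - (-0.324754))/(-0.801956 - 2.666734)
       = -0.821865
Iteration 4:
  f(-0.971360) = -0.801956
  f(-0.821865) = 0.157398
  x_5 = -0.821865 - 0.157398×(-0.821865 - (-0.971360))/(0.157398 - (-0.801956))
       = -0.846393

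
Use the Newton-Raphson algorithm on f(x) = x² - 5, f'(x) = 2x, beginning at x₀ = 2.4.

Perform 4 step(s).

f(x) = x² - 5
f'(x) = 2x
x₀ = 2.4

Newton-Raphson formula: x_{n+1} = x_n - f(x_n)/f'(x_n)

Iteration 1:
  f(2.400000) = 0.760000
  f'(2.400000) = 4.800000
  x_1 = 2.400000 - 0.760000/4.800000 = 2.241667
Iteration 2:
  f(2.241667) = 0.025069
  f'(2.241667) = 4.483333
  x_2 = 2.241667 - 0.025069/4.483333 = 2.236075
Iteration 3:
  f(2.236075) = 0.000031
  f'(2.236075) = 4.472150
  x_3 = 2.236075 - 0.000031/4.472150 = 2.236068
Iteration 4:
  f(2.236068) = 0.000000
  f'(2.236068) = 4.472136
  x_4 = 2.236068 - 0.000000/4.472136 = 2.236068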